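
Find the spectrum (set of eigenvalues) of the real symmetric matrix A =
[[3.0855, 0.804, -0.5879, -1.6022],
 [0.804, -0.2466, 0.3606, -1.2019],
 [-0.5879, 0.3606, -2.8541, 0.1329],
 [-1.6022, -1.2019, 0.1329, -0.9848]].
sigma(A) ≈ {-3, -2, 0, 4}

A is real symmetric, so its spectrum consists of real eigenvalues. Expanding the characteristic polynomial of the displayed matrix gives
  det(λ I - A) = p(λ) = λ^4 + (1)λ^3 + (-14)λ^2 + (-24)λ + (-0.0021).
Solving p(λ) = 0 yields eigenvalues ≈ -3, -2, 0, 4. (A is shown rounded to 4 decimals, so these recover the underlying integer eigenvalues to within that precision.)
Verification: the trace of A = -1 equals the sum of eigenvalues -1, and det(A) ≈ -0.0021 matches the eigenvalue product 0.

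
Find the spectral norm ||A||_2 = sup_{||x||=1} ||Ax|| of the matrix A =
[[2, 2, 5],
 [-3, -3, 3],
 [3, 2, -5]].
||A||_2 ≈ 8.2612 (= sqrt(largest eigenvalue of A^T A))

||A||_2 = sigma_max(A) = sqrt(lambda_max(A^T A)). Form the symmetric matrix M = A^T A =
[[22, 19, -14],
 [19, 17, -9],
 [-14, -9, 59]].
Its characteristic polynomial (trace, sum of principal 2x2 minors, determinant of M give the coefficients) is
  p(λ) = det(λ I - M) = λ^3 - 98λ^2 + 2037λ - 441.
No integer candidate from the rational root theorem (±divisors of 441) is a root, so the roots are irrational. The cubic discriminant is Δ = 5960598777 > 0, so there are three distinct real roots. p(0) = -441 and p(1) = 1499 have opposite signs, so a root lies in (0, 1); Newton's method refines it to λ ≈ 0.2188. p(29) = 603 and p(30) = -531 have opposite signs, so a root lies in (29, 30); Newton's method refines it to λ ≈ 29.5338. p(68) = -645 and p(69) = 2043 have opposite signs, so a root lies in (68, 69); Newton's method refines it to λ ≈ 68.2474. Check (Vieta): the three roots sum to 98, matching tr M = 98.
So the eigenvalues of A^T A are ≈ 0.2188, 29.5338, 68.2474 (all ≥ 0, as they must be for A^T A). The largest is λ_max ≈ 68.2474, hence ||A||_2 = sqrt(λ_max) ≈ 8.2612.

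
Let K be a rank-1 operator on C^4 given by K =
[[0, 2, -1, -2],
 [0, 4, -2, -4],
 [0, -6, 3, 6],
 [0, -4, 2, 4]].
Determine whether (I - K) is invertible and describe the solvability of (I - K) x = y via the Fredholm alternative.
(I - K) is invertible (det(I - K) = -10 ≠ 0), so for every y in C^4 the equation (I - K) x = y has a unique solution.

K has rank 1, so it is an outer product K = u v^T: every row of K is a multiple of one row vector. Reading off the entries, u = (-1, -2, 3, 2) and v = (0, -2, 1, 2) (row i of K equals u_i·v^T). A rank-one matrix u v^T satisfies K u = u (v·u) and kills the (3)-dimensional subspace v^⊥, so its characteristic polynomial is lambda^3 (lambda - v·u) with v·u = tr K = 11. Hence the eigenvalues of I - K are 1 (multiplicity 3) and 1 - (11) = -10, so det(I - K) = -10. (Direct check: I - K =
[[1, -2, 1, 2],
 [0, -3, 2, 4],
 [0, 6, -2, -6],
 [0, 4, -2, -3]]
has determinant -10.) The finite-dimensional Fredholm alternative says: either (I - K) is invertible, or ker(I - K) ≠ {0} and then range(I - K) = ker((I - K)^*)^⊥, with dim ker(I - K) = dim ker((I - K)^*). Since det(I - K) ≠ 0, 1 is not an eigenvalue of K and ker(I - K) = {0}, so we are in the first case: for every y there is a unique x = (I - K)^(-1) y. Explicitly, by the Sherman–Morrison formula, (I - u v^T)^(-1) = I + u v^T/(1 - v·u), i.e. (I - K)^(-1) = I + K/(-10).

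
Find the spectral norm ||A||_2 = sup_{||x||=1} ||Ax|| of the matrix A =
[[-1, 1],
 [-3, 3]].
||A||_2 = sqrt(20) ≈ 4.4721 (= sqrt(largest eigenvalue of A^T A))

||A||_2 = sigma_max(A) = sqrt(lambda_max(A^T A)). Form the symmetric matrix M = A^T A =
[[10, -10],
 [-10, 10]].
Its characteristic polynomial (trace, determinant of M give the coefficients) is
  p(λ) = det(λ I - M) = λ^2 - 20λ.
For λ^2 - 20λ the discriminant is 400. It is a perfect square (20^2), so the roots are rational: λ = (20 ± 20)/2 = 20, 0.
So the eigenvalues of A^T A are ≈ 0, 20 (all ≥ 0, as they must be for A^T A). The largest is λ_max = 20, hence ||A||_2 = sqrt(λ_max) = sqrt(20) ≈ 4.4721.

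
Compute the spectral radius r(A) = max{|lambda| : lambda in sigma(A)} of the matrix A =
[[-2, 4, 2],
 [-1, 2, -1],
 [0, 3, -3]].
r(A) ≈ 3.224

The eigenvalues of A are the roots of its characteristic polynomial. With M = A (coefficients from the trace, the sum of principal 2x2 minors, and det A):
  p(λ) = det(λ I - M) = λ^3 + 3λ^2 + 3λ + 12.
No integer candidate from the rational root theorem (±divisors of 12) is a root, so the roots are irrational. The cubic discriminant is Δ = -3267 < 0, so there is one real root and a complex-conjugate pair. p(-4) = -16 and p(-3) = 3 have opposite signs, so a root lies in (-4, -3); Newton's method refines it to λ ≈ -3.224. Dividing out (λ - (-3.224)) leaves approximately λ^2 - 0.224λ + 3.7221. For λ^2 - 0.224λ + 3.7221 the discriminant is -14.8383. It is negative, so the remaining roots are the complex-conjugate pair λ ≈ 0.112 ± 1.926i. Their product equals the constant term, so |λ|^2 ≈ 3.7221 and |λ| ≈ 1.9293.
Thus the eigenvalues (to 4 decimals) are -3.224 (modulus 3.224); 0.112 ± 1.926i (modulus 1.9293). The spectral radius is the largest modulus: r(A) ≈ 3.224. (Cross-check: r(A) ≤ ||A||_2 ≈ 5.7269; equality holds whenever A is normal, though it can also hold for some non-normal A.)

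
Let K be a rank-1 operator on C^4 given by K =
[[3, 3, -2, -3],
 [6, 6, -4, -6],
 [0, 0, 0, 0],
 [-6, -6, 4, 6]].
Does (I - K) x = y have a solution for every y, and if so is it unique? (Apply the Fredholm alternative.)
(I - K) is invertible (det(I - K) = -14 ≠ 0), so for every y in C^4 the equation (I - K) x = y has a unique solution.

K has rank 1, so it is an outer product K = u v^T: every row of K is a multiple of one row vector. Reading off the entries, u = (1, 2, 0, -2) and v = (3, 3, -2, -3) (row i of K equals u_i·v^T). A rank-one matrix u v^T satisfies K u = u (v·u) and kills the (3)-dimensional subspace v^⊥, so its characteristic polynomial is lambda^3 (lambda - v·u) with v·u = tr K = 15. Hence the eigenvalues of I - K are 1 (multiplicity 3) and 1 - (15) = -14, so det(I - K) = -14. (Direct check: I - K =
[[-2, -3, 2, 3],
 [-6, -5, 4, 6],
 [0, 0, 1, 0],
 [6, 6, -4, -5]]
has determinant -14.) The finite-dimensional Fredholm alternative says: either (I - K) is invertible, or ker(I - K) ≠ {0} and then range(I - K) = ker((I - K)^*)^⊥, with dim ker(I - K) = dim ker((I - K)^*). Since det(I - K) ≠ 0, 1 is not an eigenvalue of K and ker(I - K) = {0}, so we are in the first case: for every y there is a unique x = (I - K)^(-1) y. Explicitly, by the Sherman–Morrison formula, (I - u v^T)^(-1) = I + u v^T/(1 - v·u), i.e. (I - K)^(-1) = I + K/(-14).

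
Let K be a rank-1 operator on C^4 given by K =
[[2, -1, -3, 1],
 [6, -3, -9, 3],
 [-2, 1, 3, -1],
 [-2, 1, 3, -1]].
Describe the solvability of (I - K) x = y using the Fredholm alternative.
(I - K) is singular (det(I - K) = 0, i.e. 1 ∈ sigma(K)). (I - K) x = y is solvable iff y ⊥ ker((I - K)^*) = span{(2, -1, -3, 1)}, i.e. iff 2y_1 - y_2 - 3y_3 + y_4 = 0. When solvable, the solutions are x = y + c·(1, 3, -1, -1), c arbitrary (ker(I - K) = span{(1, 3, -1, -1)}, dimension 1).

K has rank 1, so it is an outer product K = u v^T: every row of K is a multiple of one row vector. Reading off the entries, u = (1, 3, -1, -1) and v = (2, -1, -3, 1) (row i of K equals u_i·v^T). A rank-one matrix u v^T satisfies K u = u (v·u) and kills the (3)-dimensional subspace v^⊥, so its characteristic polynomial is lambda^3 (lambda - v·u) with v·u = tr K = 1. Hence the eigenvalues of I - K are 1 (multiplicity 3) and 1 - (1) = 0, so det(I - K) = 0. (Direct check: I - K =
[[-1, 1, 3, -1],
 [-6, 4, 9, -3],
 [2, -1, -2, 1],
 [2, -1, -3, 2]]
has determinant 0.) So 1 is an eigenvalue of K and (I - K) is not invertible. The finite-dimensional Fredholm alternative says: either (I - K) is invertible, or ker(I - K) ≠ {0} and then range(I - K) = ker((I - K)^*)^⊥, with dim ker(I - K) = dim ker((I - K)^*). We are in the second case, so we need both kernels. Kernel of I - K: (I - K) u = u - u (v·u) = u - u = 0, so ker(I - K) = span{u} = span{(1, 3, -1, -1)} (it is exactly 1-dimensional because rank(I - K) = 3). Kernel of the adjoint: K is real, so (I - K)^* = I - K^T = I - v u^T, and (I - v u^T) v = v - v (u·v) = 0; hence ker((I - K)^*) = span{v} = span{(2, -1, -3, 1)}. Therefore (I - K) x = y is solvable iff <y, v> = 0, i.e. iff 2y_1 - y_2 - 3y_3 + y_4 = 0. When this holds, K y = u (v·y) = 0, so (I - K) y = y and x = y is a particular solution; the full solution set is the line x = y + c·u = y + c·(1, 3, -1, -1), c ∈ C.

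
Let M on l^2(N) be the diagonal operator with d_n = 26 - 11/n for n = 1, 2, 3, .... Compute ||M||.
||M|| = 26

For a diagonal operator on l^2 with entries d_n, ||M|| = sup_n |d_n|. Here d_1 = 15, d_2 = 41/2, ..., and d_n = 26 - 11/n increases monotonically toward 26. All terms lie in [15, 26), so |d_n| = d_n and the supremum is the limit 26, which is not attained by any individual d_n. Hence ||M|| = 26.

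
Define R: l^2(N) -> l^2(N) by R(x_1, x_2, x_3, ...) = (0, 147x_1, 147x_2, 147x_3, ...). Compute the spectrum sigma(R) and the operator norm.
sigma(R) = closed disk {z in C : |z| ≤ 147}; ||R|| = 147

Note R = 147·U where U is the unit right shift (U x)_k = x_{k-1} (with x_0 := 0); so ||R|| = 147||U|| and sigma(R) = 147·sigma(U). ||R x||^2 = sum_{k≥1} |147x_k|^2 = 21609||x||^2, so ||R|| = 147 and sigma(R) ⊂ {|z| ≤ 147}. For any |lambda| < 147, the equation (R - lambda I) x = 0 forces x_1 = 0, then 147x_k = lambda x_{k+1} ⇒ x = 0, so R has no eigenvalues. But (R - lambda I) is not surjective for |lambda| < 147: solving (R - lambda I) x = e_1 would require x_n proportional to (lambda/147)^(-n), which is not in l^2. So every |lambda| < 147 lies in the residual spectrum. The boundary |lambda| = 147 is in the approximate point spectrum (the spectrum is closed). Hence sigma(R) is the closed disk of radius 147.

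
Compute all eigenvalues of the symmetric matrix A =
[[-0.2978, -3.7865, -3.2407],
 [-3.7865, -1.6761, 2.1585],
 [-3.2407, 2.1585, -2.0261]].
sigma(A) ≈ {-5, -4, 5}

A is real symmetric, so its spectrum consists of real eigenvalues. Expanding the characteristic polynomial of the displayed matrix gives
  det(λ I - A) = p(λ) = λ^3 + (4)λ^2 + (-25)λ + (-100.0017).
Solving p(λ) = 0 yields eigenvalues ≈ -5, -4, 5. (A is shown rounded to 4 decimals, so these recover the underlying integer eigenvalues to within that precision.)
Verification: the trace of A = -4 equals the sum of eigenvalues -4, and det(A) ≈ 100.0017 matches the eigenvalue product 100.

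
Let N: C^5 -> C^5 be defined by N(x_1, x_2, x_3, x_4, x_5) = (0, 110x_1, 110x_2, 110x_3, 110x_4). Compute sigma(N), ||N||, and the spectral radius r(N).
sigma(N) = {0}; ||N|| = 110; r(N) = 0. (N is nilpotent with N^5 = 0.)

On C^5, N is a strictly lower-triangular matrix with 110 on the subdiagonal and zeros elsewhere, so its characteristic polynomial is lambda^5 and every eigenvalue is 0: sigma(N) = {0}. For the operator norm, N e_i = 110e_{i+1} for i = 1, ..., 4 and N e_5 = 0, so the singular values of N are 110 (with multiplicity 4) and 0; hence ||N|| = 110. The spectral radius r(N) = max|lambda| = 0. Note ||N|| > r(N) — characteristic of non-normal nilpotent operators. Indeed N^5 = 0.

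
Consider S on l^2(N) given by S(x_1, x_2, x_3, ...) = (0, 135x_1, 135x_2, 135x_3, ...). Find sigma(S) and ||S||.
sigma(S) = closed disk {z in C : |z| ≤ 135}; ||S|| = 135

Note S = 135·U where U is the unit right shift (U x)_k = x_{k-1} (with x_0 := 0); so ||S|| = 135||U|| and sigma(S) = 135·sigma(U). ||S x||^2 = sum_{k≥1} |135x_k|^2 = 18225||x||^2, so ||S|| = 135 and sigma(S) ⊂ {|z| ≤ 135}. For any |lambda| < 135, the equation (S - lambda I) x = 0 forces x_1 = 0, then 135x_k = lambda x_{k+1} ⇒ x = 0, so S has no eigenvalues. But (S - lambda I) is not surjective for |lambda| < 135: solving (S - lambda I) x = e_1 would require x_n proportional to (lambda/135)^(-n), which is not in l^2. So every |lambda| < 135 lies in the residual spectrum. The boundary |lambda| = 135 is in the approximate point spectrum (the spectrum is closed). Hence sigma(S) is the closed disk of radius 135.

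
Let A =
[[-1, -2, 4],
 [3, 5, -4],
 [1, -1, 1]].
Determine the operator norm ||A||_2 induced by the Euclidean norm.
||A||_2 ≈ 8.2965 (= sqrt(largest eigenvalue of A^T A))

||A||_2 = sigma_max(A) = sqrt(lambda_max(A^T A)). Form the symmetric matrix M = A^T A =
[[11, 16, -15],
 [16, 30, -29],
 [-15, -29, 33]].
Its characteristic polynomial (trace, sum of principal 2x2 minors, determinant of M give the coefficients) is
  p(λ) = det(λ I - M) = λ^3 - 74λ^2 + 361λ - 361.
No integer candidate from the rational root theorem (±divisors of 361) is a root, so the roots are irrational. The cubic discriminant is Δ = 110379721 > 0, so there are three distinct real roots. p(1) = -73 and p(2) = 73 have opposite signs, so a root lies in (1, 2); Newton's method refines it to λ ≈ 1.3869. p(3) = 83 and p(4) = -37 have opposite signs, so a root lies in (3, 4); Newton's method refines it to λ ≈ 3.7816. p(68) = -3557 and p(69) = 743 have opposite signs, so a root lies in (68, 69); Newton's method refines it to λ ≈ 68.8315. Check (Vieta): the three roots sum to 74, matching tr M = 74.
So the eigenvalues of A^T A are ≈ 1.3869, 3.7816, 68.8315 (all ≥ 0, as they must be for A^T A). The largest is λ_max ≈ 68.8315, hence ||A||_2 = sqrt(λ_max) ≈ 8.2965.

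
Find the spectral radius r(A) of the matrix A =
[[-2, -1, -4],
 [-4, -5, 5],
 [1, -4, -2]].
r(A) ≈ 5.6326

The eigenvalues of A are the roots of its characteristic polynomial. With M = A (coefficients from the trace, the sum of principal 2x2 minors, and det A):
  p(λ) = det(λ I - M) = λ^3 + 9λ^2 + 44λ + 141.
No integer candidate from the rational root theorem (±divisors of 141) is a root, so the roots are irrational. The cubic discriminant is Δ = -126815 < 0, so there is one real root and a complex-conjugate pair. p(-6) = -15 and p(-5) = 21 have opposite signs, so a root lies in (-6, -5); Newton's method refines it to λ ≈ -5.6326. Dividing out (λ - (-5.6326)) leaves approximately λ^2 + 3.3674λ + 25.0328. For λ^2 + 3.3674λ + 25.0328 the discriminant is -88.7919. It is negative, so the remaining roots are the complex-conjugate pair λ ≈ -1.6837 ± 4.7115i. Their product equals the constant term, so |λ|^2 ≈ 25.0328 and |λ| ≈ 5.0033.
Thus the eigenvalues (to 4 decimals) are -5.6326 (modulus 5.6326); -1.6837 ± 4.7115i (modulus 5.0033). The spectral radius is the largest modulus: r(A) ≈ 5.6326. (Cross-check: r(A) ≤ ||A||_2 ≈ 8.2164; equality holds whenever A is normal, though it can also hold for some non-normal A.)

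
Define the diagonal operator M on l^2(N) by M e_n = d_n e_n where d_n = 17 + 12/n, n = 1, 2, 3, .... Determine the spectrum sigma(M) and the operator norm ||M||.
sigma(M) = {17 + 12/n : n ≥ 1} ∪ {17}; ||M|| = 29

A bounded diagonal operator on l^2 with diagonal entries d_n has spectrum equal to the closure of {d_n : n ≥ 1}: every d_n is an eigenvalue (with eigenvector e_n), so {d_n} ⊂ sigma(M); the spectrum is closed, so its closure is too; and for lambda not in the closure, (M - lambda I) has bounded inverse (the diagonal entries 1/(d_n - lambda) are bounded). For our sequence d_n = 17 + 12/n, n = 1, 2, 3, ...:
  - {d_n} = {17 + 12/n : n ≥ 1}; the only limit point is 17
  - closure = {17 + 12/n : n ≥ 1} ∪ {17}
For the norm: a diagonal operator has ||M|| = sup_n |d_n|. Here d_n = 17 + 12/n is positive and decreasing, so sup_n |d_n| = d_1 = 17 + 12 = 29. So ||M|| = 29.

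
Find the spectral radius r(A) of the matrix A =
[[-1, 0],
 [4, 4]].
r(A) = 4

The eigenvalues of A are the roots of its characteristic polynomial. With M = A (coefficients from the trace and determinant):
  p(λ) = det(λ I - M) = λ^2 - 3λ - 4.
For λ^2 - 3λ - 4 the discriminant is 25. It is a perfect square (5^2), so the roots are rational: λ = (3 ± 5)/2 = 4, -1.
Thus the eigenvalues (to 4 decimals) are 4 (modulus 4); -1 (modulus 1). The spectral radius is the largest modulus: r(A) = 4. (Cross-check: r(A) ≤ ||A||_2 ≈ 5.7016; equality holds whenever A is normal, though it can also hold for some non-normal A.)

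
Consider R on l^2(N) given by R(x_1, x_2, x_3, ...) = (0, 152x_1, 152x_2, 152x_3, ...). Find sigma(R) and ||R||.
sigma(R) = closed disk {z in C : |z| ≤ 152}; ||R|| = 152

Note R = 152·U where U is the unit right shift (U x)_k = x_{k-1} (with x_0 := 0); so ||R|| = 152||U|| and sigma(R) = 152·sigma(U). ||R x||^2 = sum_{k≥1} |152x_k|^2 = 23104||x||^2, so ||R|| = 152 and sigma(R) ⊂ {|z| ≤ 152}. For any |lambda| < 152, the equation (R - lambda I) x = 0 forces x_1 = 0, then 152x_k = lambda x_{k+1} ⇒ x = 0, so R has no eigenvalues. But (R - lambda I) is not surjective for |lambda| < 152: solving (R - lambda I) x = e_1 would require x_n proportional to (lambda/152)^(-n), which is not in l^2. So every |lambda| < 152 lies in the residual spectrum. The boundary |lambda| = 152 is in the approximate point spectrum (the spectrum is closed). Hence sigma(R) is the closed disk of radius 152.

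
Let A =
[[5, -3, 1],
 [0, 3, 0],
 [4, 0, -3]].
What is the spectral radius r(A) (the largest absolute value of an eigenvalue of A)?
r(A) = (2 + sqrt(80))/2 ≈ 5.4721

The eigenvalues of A are the roots of its characteristic polynomial. With M = A (coefficients from the trace, the sum of principal 2x2 minors, and det A):
  p(λ) = det(λ I - M) = λ^3 - 5λ^2 - 13λ + 57.
By the rational root theorem any rational root is an integer divisor of 57. Testing λ = 3: p(3) = 27 - 45 - 39 + 57 = 0, so λ = 3 is a root. Dividing out (λ - 3) leaves p(λ) = (λ - 3)(λ^2 - 2λ - 19). For λ^2 - 2λ - 19 the discriminant is 80. It is nonnegative but not a perfect square, so the roots are real and irrational: λ = (2 ± sqrt(80))/2 ≈ 5.4721, -3.4721.
Thus the eigenvalues (to 4 decimals) are 5.4721 (modulus 5.4721); -3.4721 (modulus 3.4721); 3 (modulus 3). The spectral radius is the largest modulus: r(A) = (2 + sqrt(80))/2 ≈ 5.4721. (Cross-check: r(A) ≤ ||A||_2 ≈ 7.0031; equality holds whenever A is normal, though it can also hold for some non-normal A.)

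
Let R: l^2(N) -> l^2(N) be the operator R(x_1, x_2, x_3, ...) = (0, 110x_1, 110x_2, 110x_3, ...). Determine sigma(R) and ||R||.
sigma(R) = closed disk {z in C : |z| ≤ 110}; ||R|| = 110

Note R = 110·U where U is the unit right shift (U x)_k = x_{k-1} (with x_0 := 0); so ||R|| = 110||U|| and sigma(R) = 110·sigma(U). ||R x||^2 = sum_{k≥1} |110x_k|^2 = 12100||x||^2, so ||R|| = 110 and sigma(R) ⊂ {|z| ≤ 110}. For any |lambda| < 110, the equation (R - lambda I) x = 0 forces x_1 = 0, then 110x_k = lambda x_{k+1} ⇒ x = 0, so R has no eigenvalues. But (R - lambda I) is not surjective for |lambda| < 110: solving (R - lambda I) x = e_1 would require x_n proportional to (lambda/110)^(-n), which is not in l^2. So every |lambda| < 110 lies in the residual spectrum. The boundary |lambda| = 110 is in the approximate point spectrum (the spectrum is closed). Hence sigma(R) is the closed disk of radius 110.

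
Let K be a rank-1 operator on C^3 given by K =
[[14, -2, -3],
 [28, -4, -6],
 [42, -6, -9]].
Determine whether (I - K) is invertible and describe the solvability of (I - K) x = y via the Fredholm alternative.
(I - K) is singular (det(I - K) = 0, i.e. 1 ∈ sigma(K)). (I - K) x = y is solvable iff y ⊥ ker((I - K)^*) = span{(14, -2, -3)}, i.e. iff 14y_1 - 2y_2 - 3y_3 = 0. When solvable, the solutions are x = y + c·(1, 2, 3), c arbitrary (ker(I - K) = span{(1, 2, 3)}, dimension 1).

K has rank 1, so it is an outer product K = u v^T: every row of K is a multiple of one row vector. Reading off the entries, u = (1, 2, 3) and v = (14, -2, -3) (row i of K equals u_i·v^T). A rank-one matrix u v^T satisfies K u = u (v·u) and kills the (2)-dimensional subspace v^⊥, so its characteristic polynomial is lambda^2 (lambda - v·u) with v·u = tr K = 1. Hence the eigenvalues of I - K are 1 (multiplicity 2) and 1 - (1) = 0, so det(I - K) = 0. (Direct check: I - K =
[[-13, 2, 3],
 [-28, 5, 6],
 [-42, 6, 10]]
has determinant 0.) So 1 is an eigenvalue of K and (I - K) is not invertible. The finite-dimensional Fredholm alternative says: either (I - K) is invertible, or ker(I - K) ≠ {0} and then range(I - K) = ker((I - K)^*)^⊥, with dim ker(I - K) = dim ker((I - K)^*). We are in the second case, so we need both kernels. Kernel of I - K: (I - K) u = u - u (v·u) = u - u = 0, so ker(I - K) = span{u} = span{(1, 2, 3)} (it is exactly 1-dimensional because rank(I - K) = 2). Kernel of the adjoint: K is real, so (I - K)^* = I - K^T = I - v u^T, and (I - v u^T) v = v - v (u·v) = 0; hence ker((I - K)^*) = span{v} = span{(14, -2, -3)}. Therefore (I - K) x = y is solvable iff <y, v> = 0, i.e. iff 14y_1 - 2y_2 - 3y_3 = 0. When this holds, K y = u (v·y) = 0, so (I - K) y = y and x = y is a particular solution; the full solution set is the line x = y + c·u = y + c·(1, 2, 3), c ∈ C.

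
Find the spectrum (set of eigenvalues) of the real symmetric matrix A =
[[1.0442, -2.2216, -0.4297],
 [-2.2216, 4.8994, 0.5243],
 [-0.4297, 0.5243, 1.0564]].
sigma(A) ≈ {0, 1, 6}

A is real symmetric, so its spectrum consists of real eigenvalues. Expanding the characteristic polynomial of the displayed matrix gives
  det(λ I - A) = p(λ) = λ^3 + (-7)λ^2 + (6)λ + (0).
Solving p(λ) = 0 yields eigenvalues ≈ 0, 1, 6. (A is shown rounded to 4 decimals, so these recover the underlying integer eigenvalues to within that precision.)
Verification: the trace of A = 7 equals the sum of eigenvalues 7, and det(A) ≈ -0.0000 matches the eigenvalue product 0.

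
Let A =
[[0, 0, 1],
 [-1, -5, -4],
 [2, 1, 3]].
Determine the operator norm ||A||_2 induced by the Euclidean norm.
||A||_2 ≈ 7.2163 (= sqrt(largest eigenvalue of A^T A))

||A||_2 = sigma_max(A) = sqrt(lambda_max(A^T A)). Form the symmetric matrix M = A^T A =
[[5, 7, 10],
 [7, 26, 23],
 [10, 23, 26]].
Its characteristic polynomial (trace, sum of principal 2x2 minors, determinant of M give the coefficients) is
  p(λ) = det(λ I - M) = λ^3 - 57λ^2 + 258λ - 81.
No integer candidate from the rational root theorem (±divisors of 81) is a root, so the roots are irrational. The cubic discriminant is Δ = 108834057 > 0, so there are three distinct real roots. p(0) = -81 and p(1) = 121 have opposite signs, so a root lies in (0, 1); Newton's method refines it to λ ≈ 0.3392. p(4) = 103 and p(5) = -91 have opposite signs, so a root lies in (4, 5); Newton's method refines it to λ ≈ 4.5852. p(52) = -185 and p(53) = 2357 have opposite signs, so a root lies in (52, 53); Newton's method refines it to λ ≈ 52.0755. Check (Vieta): the three roots sum to 57, matching tr M = 57.
So the eigenvalues of A^T A are ≈ 0.3392, 4.5852, 52.0755 (all ≥ 0, as they must be for A^T A). The largest is λ_max ≈ 52.0755, hence ||A||_2 = sqrt(λ_max) ≈ 7.2163.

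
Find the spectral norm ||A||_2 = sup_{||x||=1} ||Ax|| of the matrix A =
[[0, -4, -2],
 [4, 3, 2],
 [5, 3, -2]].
||A||_2 ≈ 8.0623 (= sqrt(largest eigenvalue of A^T A))

||A||_2 = sigma_max(A) = sqrt(lambda_max(A^T A)). Form the symmetric matrix M = A^T A =
[[41, 27, -2],
 [27, 34, 8],
 [-2, 8, 12]].
Its characteristic polynomial (trace, sum of principal 2x2 minors, determinant of M give the coefficients) is
  p(λ) = det(λ I - M) = λ^3 - 87λ^2 + 1497λ - 4356.
No integer candidate from the rational root theorem (±divisors of 4356) is a root, so the roots are irrational. The cubic discriminant is Δ = 1768740597 > 0, so there are three distinct real roots. p(3) = -621 and p(4) = 304 have opposite signs, so a root lies in (3, 4); Newton's method refines it to λ ≈ 3.6526. p(18) = 234 and p(19) = -461 have opposite signs, so a root lies in (18, 19); Newton's method refines it to λ ≈ 18.347. p(65) = -1 and p(66) = 2970 have opposite signs, so a root lies in (65, 66); Newton's method refines it to λ ≈ 65.0003. Check (Vieta): the three roots sum to 87, matching tr M = 87.
So the eigenvalues of A^T A are ≈ 3.6526, 18.347, 65.0003 (all ≥ 0, as they must be for A^T A). The largest is λ_max ≈ 65.0003, hence ||A||_2 = sqrt(λ_max) ≈ 8.0623.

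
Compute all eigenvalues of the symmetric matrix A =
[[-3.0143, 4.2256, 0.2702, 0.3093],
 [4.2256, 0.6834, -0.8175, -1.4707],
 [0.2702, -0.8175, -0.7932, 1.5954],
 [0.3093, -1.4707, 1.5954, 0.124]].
sigma(A) ≈ {-6, -2, 1, 4}

A is real symmetric, so its spectrum consists of real eigenvalues. Expanding the characteristic polynomial of the displayed matrix gives
  det(λ I - A) = p(λ) = λ^4 + (3)λ^3 + (-24)λ^2 + (-28)λ + (47.9986).
Solving p(λ) = 0 yields eigenvalues ≈ -6, -2, 1, 4. (A is shown rounded to 4 decimals, so these recover the underlying integer eigenvalues to within that precision.)
Verification: the trace of A = -3 equals the sum of eigenvalues -3, and det(A) ≈ 47.9986 matches the eigenvalue product 48.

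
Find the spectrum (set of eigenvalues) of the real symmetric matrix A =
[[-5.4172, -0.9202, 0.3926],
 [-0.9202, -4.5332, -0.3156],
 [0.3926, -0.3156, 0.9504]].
sigma(A) ≈ {-6, -4, 1}

A is real symmetric, so its spectrum consists of real eigenvalues. Expanding the characteristic polynomial of the displayed matrix gives
  det(λ I - A) = p(λ) = λ^3 + (9)λ^2 + (14)λ + (-24).
Solving p(λ) = 0 yields eigenvalues ≈ -6, -4, 1. (A is shown rounded to 4 decimals, so these recover the underlying integer eigenvalues to within that precision.)
Verification: the trace of A = -9 equals the sum of eigenvalues -9, and det(A) ≈ 24.0008 matches the eigenvalue product 24.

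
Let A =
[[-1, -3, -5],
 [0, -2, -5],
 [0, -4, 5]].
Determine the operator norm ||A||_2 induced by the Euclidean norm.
||A||_2 ≈ 8.7127 (= sqrt(largest eigenvalue of A^T A))

||A||_2 = sigma_max(A) = sqrt(lambda_max(A^T A)). Form the symmetric matrix M = A^T A =
[[1, 3, 5],
 [3, 29, 5],
 [5, 5, 75]].
Its characteristic polynomial (trace, sum of principal 2x2 minors, determinant of M give the coefficients) is
  p(λ) = det(λ I - M) = λ^3 - 105λ^2 + 2220λ - 900.
No integer candidate from the rational root theorem (±divisors of 900) is a root, so the roots are irrational. The cubic discriminant is Δ = 10158318000 > 0, so there are three distinct real roots. p(0) = -900 and p(1) = 1216 have opposite signs, so a root lies in (0, 1); Newton's method refines it to λ ≈ 0.4135. p(28) = 892 and p(29) = -436 have opposite signs, so a root lies in (28, 29); Newton's method refines it to λ ≈ 28.6749. p(75) = -3150 and p(76) = 316 have opposite signs, so a root lies in (75, 76); Newton's method refines it to λ ≈ 75.9117. Check (Vieta): the three roots sum to 105, matching tr M = 105.
So the eigenvalues of A^T A are ≈ 0.4135, 28.6749, 75.9117 (all ≥ 0, as they must be for A^T A). The largest is λ_max ≈ 75.9117, hence ||A||_2 = sqrt(λ_max) ≈ 8.7127.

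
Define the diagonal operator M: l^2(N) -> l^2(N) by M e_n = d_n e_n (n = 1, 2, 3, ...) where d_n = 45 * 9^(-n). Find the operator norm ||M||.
||M|| = 5 (attained at n = 1)

For M diagonal, ||M|| = sup_n |d_n|. The sequence d_n = 45 * 9^(-n) is positive and strictly decreasing (ratio 9^(-1) < 1), so the supremum is d_1 = 45/9 = 5. Hence ||M|| = 5.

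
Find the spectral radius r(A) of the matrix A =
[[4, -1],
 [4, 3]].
r(A) = 4

The eigenvalues of A are the roots of its characteristic polynomial. With M = A (coefficients from the trace and determinant):
  p(λ) = det(λ I - M) = λ^2 - 7λ + 16.
For λ^2 - 7λ + 16 the discriminant is -15. It is negative, so the roots are the complex-conjugate pair λ = 7/2 ± (sqrt(15)/2) i ≈ 3.5 ± 1.9365i. For a conjugate pair the product of the roots equals the constant term, so |λ|^2 = 16 and |λ| = sqrt(16) = 4.
Thus the eigenvalues (to 4 decimals) are 3.5 ± 1.9365i (modulus 4). The spectral radius is the largest modulus: r(A) = 4. (Cross-check: r(A) ≤ ||A||_2 ≈ 5.8823; equality holds whenever A is normal, though it can also hold for some non-normal A.)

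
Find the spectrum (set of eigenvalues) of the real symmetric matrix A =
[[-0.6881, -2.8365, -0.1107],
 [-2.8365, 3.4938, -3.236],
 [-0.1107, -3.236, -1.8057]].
sigma(A) ≈ {-4, -1, 6}

A is real symmetric, so its spectrum consists of real eigenvalues. Expanding the characteristic polynomial of the displayed matrix gives
  det(λ I - A) = p(λ) = λ^3 + (-1)λ^2 + (-26)λ + (-24).
Solving p(λ) = 0 yields eigenvalues ≈ -4, -1, 6. (A is shown rounded to 4 decimals, so these recover the underlying integer eigenvalues to within that precision.)
Verification: the trace of A = 1 equals the sum of eigenvalues 1, and det(A) ≈ 23.9998 matches the eigenvalue product 24.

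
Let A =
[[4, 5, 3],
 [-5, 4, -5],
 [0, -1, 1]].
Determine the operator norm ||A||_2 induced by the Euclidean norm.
||A||_2 ≈ 8.6958 (= sqrt(largest eigenvalue of A^T A))

||A||_2 = sigma_max(A) = sqrt(lambda_max(A^T A)). Form the symmetric matrix M = A^T A =
[[41, 0, 37],
 [0, 42, -6],
 [37, -6, 35]].
Its characteristic polynomial (trace, sum of principal 2x2 minors, determinant of M give the coefficients) is
  p(λ) = det(λ I - M) = λ^3 - 118λ^2 + 3222λ - 1296.
No integer candidate from the rational root theorem (±divisors of 1296) is a root, so the roots are irrational. The cubic discriminant is Δ = 11061394992 > 0, so there are three distinct real roots. p(0) = -1296 and p(1) = 1809 have opposite signs, so a root lies in (0, 1); Newton's method refines it to λ ≈ 0.4083. p(41) = 1369 and p(42) = -36 have opposite signs, so a root lies in (41, 42); Newton's method refines it to λ ≈ 41.9743. p(75) = -1521 and p(76) = 984 have opposite signs, so a root lies in (75, 76); Newton's method refines it to λ ≈ 75.6174. Check (Vieta): the three roots sum to 118, matching tr M = 118.
So the eigenvalues of A^T A are ≈ 0.4083, 41.9743, 75.6174 (all ≥ 0, as they must be for A^T A). The largest is λ_max ≈ 75.6174, hence ||A||_2 = sqrt(λ_max) ≈ 8.6958.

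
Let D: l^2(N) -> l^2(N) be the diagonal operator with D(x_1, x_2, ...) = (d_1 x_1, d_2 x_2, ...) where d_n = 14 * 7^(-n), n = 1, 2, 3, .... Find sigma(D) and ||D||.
sigma(D) = {14 * 7^(-n) : n ≥ 1} ∪ {0}; ||D|| = 2

A bounded diagonal operator on l^2 with diagonal entries d_n has spectrum equal to the closure of {d_n : n ≥ 1}: every d_n is an eigenvalue (with eigenvector e_n), so {d_n} ⊂ sigma(D); the spectrum is closed, so its closure is too; and for lambda not in the closure, (D - lambda I) has bounded inverse (the diagonal entries 1/(d_n - lambda) are bounded). For our sequence d_n = 14 * 7^(-n), n = 1, 2, 3, ...:
  - {d_n} = {14 * 7^(-n) : n ≥ 1}; the only limit point is 0
  - closure = {14 * 7^(-n) : n ≥ 1} ∪ {0}
For the norm: a diagonal operator has ||D|| = sup_n |d_n|. Here d_n = 14 * 7^(-n) is positive and decreasing, so sup_n |d_n| = d_1 = 14/7 = 2. So ||D|| = 2.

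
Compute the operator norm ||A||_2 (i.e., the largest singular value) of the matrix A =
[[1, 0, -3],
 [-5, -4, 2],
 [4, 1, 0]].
||A||_2 ≈ 7.8343 (= sqrt(largest eigenvalue of A^T A))

||A||_2 = sigma_max(A) = sqrt(lambda_max(A^T A)). Form the symmetric matrix M = A^T A =
[[42, 24, -13],
 [24, 17, -8],
 [-13, -8, 13]].
Its characteristic polynomial (trace, sum of principal 2x2 minors, determinant of M give the coefficients) is
  p(λ) = det(λ I - M) = λ^3 - 72λ^2 + 672λ - 1225.
No integer candidate from the rational root theorem (±divisors of 1225) is a root, so the roots are irrational. The cubic discriminant is Δ = 324588789 > 0, so there are three distinct real roots. p(2) = -161 and p(3) = 170 have opposite signs, so a root lies in (2, 3); Newton's method refines it to λ ≈ 2.4384. p(8) = 55 and p(9) = -280 have opposite signs, so a root lies in (8, 9); Newton's method refines it to λ ≈ 8.1853. p(61) = -1164 and p(62) = 1999 have opposite signs, so a root lies in (61, 62); Newton's method refines it to λ ≈ 61.3763. Check (Vieta): the three roots sum to 72, matching tr M = 72.
So the eigenvalues of A^T A are ≈ 2.4384, 8.1853, 61.3763 (all ≥ 0, as they must be for A^T A). The largest is λ_max ≈ 61.3763, hence ||A||_2 = sqrt(λ_max) ≈ 7.8343.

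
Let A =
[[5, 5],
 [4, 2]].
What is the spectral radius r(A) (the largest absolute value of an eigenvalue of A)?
r(A) = (7 + sqrt(89))/2 ≈ 8.217

The eigenvalues of A are the roots of its characteristic polynomial. With M = A (coefficients from the trace and determinant):
  p(λ) = det(λ I - M) = λ^2 - 7λ - 10.
For λ^2 - 7λ - 10 the discriminant is 89. It is nonnegative but not a perfect square, so the roots are real and irrational: λ = (7 ± sqrt(89))/2 ≈ 8.217, -1.217.
Thus the eigenvalues (to 4 decimals) are 8.217 (modulus 8.217); -1.217 (modulus 1.217). The spectral radius is the largest modulus: r(A) = (7 + sqrt(89))/2 ≈ 8.217. (Cross-check: r(A) ≤ ||A||_2 ≈ 8.279; equality holds whenever A is normal, though it can also hold for some non-normal A.)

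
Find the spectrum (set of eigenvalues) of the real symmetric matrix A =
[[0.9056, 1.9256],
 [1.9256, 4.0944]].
sigma(A) ≈ {0, 5}

A is real symmetric, so its spectrum consists of real eigenvalues. Expanding the characteristic polynomial of the displayed matrix gives
  det(λ I - A) = p(λ) = λ^2 + (-5)λ + (0).
Solving p(λ) = 0 yields eigenvalues ≈ 0, 5. (A is shown rounded to 4 decimals, so these recover the underlying integer eigenvalues to within that precision.)
Verification: the trace of A = 5 equals the sum of eigenvalues 5, and det(A) ≈ -0.0000 matches the eigenvalue product 0.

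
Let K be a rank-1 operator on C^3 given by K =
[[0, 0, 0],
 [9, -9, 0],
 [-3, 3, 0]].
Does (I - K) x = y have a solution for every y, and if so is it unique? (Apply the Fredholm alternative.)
(I - K) is invertible (det(I - K) = 10 ≠ 0), so for every y in C^3 the equation (I - K) x = y has a unique solution.

K has rank 1, so it is an outer product K = u v^T: every row of K is a multiple of one row vector. Reading off the entries, u = (0, 3, -1) and v = (3, -3, 0) (row i of K equals u_i·v^T). A rank-one matrix u v^T satisfies K u = u (v·u) and kills the (2)-dimensional subspace v^⊥, so its characteristic polynomial is lambda^2 (lambda - v·u) with v·u = tr K = -9. Hence the eigenvalues of I - K are 1 (multiplicity 2) and 1 - (-9) = 10, so det(I - K) = 10. (Direct check: I - K =
[[1, 0, 0],
 [-9, 10, 0],
 [3, -3, 1]]
has determinant 10.) The finite-dimensional Fredholm alternative says: either (I - K) is invertible, or ker(I - K) ≠ {0} and then range(I - K) = ker((I - K)^*)^⊥, with dim ker(I - K) = dim ker((I - K)^*). Since det(I - K) ≠ 0, 1 is not an eigenvalue of K and ker(I - K) = {0}, so we are in the first case: for every y there is a unique x = (I - K)^(-1) y. Explicitly, by the Sherman–Morrison formula, (I - u v^T)^(-1) = I + u v^T/(1 - v·u), i.e. (I - K)^(-1) = I + K/(10).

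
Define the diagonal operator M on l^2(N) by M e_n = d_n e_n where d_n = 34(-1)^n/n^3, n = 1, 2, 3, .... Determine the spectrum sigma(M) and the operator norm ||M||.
sigma(M) = {34(-1)^n/n^3 : n ≥ 1} ∪ {0}; ||M|| = 34

A bounded diagonal operator on l^2 with diagonal entries d_n has spectrum equal to the closure of {d_n : n ≥ 1}: every d_n is an eigenvalue (with eigenvector e_n), so {d_n} ⊂ sigma(M); the spectrum is closed, so its closure is too; and for lambda not in the closure, (M - lambda I) has bounded inverse (the diagonal entries 1/(d_n - lambda) are bounded). For our sequence d_n = 34(-1)^n/n^3, n = 1, 2, 3, ...:
  - {d_n} = {34(-1)^n/n^3 : n ≥ 1}; the only limit point is 0
  - closure = {34(-1)^n/n^3 : n ≥ 1} ∪ {0}
For the norm: a diagonal operator has ||M|| = sup_n |d_n|. Here |d_n| = 34/n^3 is decreasing, so sup_n |d_n| = |d_1| = 34. So ||M|| = 34.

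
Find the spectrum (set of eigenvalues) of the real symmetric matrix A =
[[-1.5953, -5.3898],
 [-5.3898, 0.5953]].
sigma(A) ≈ {-6, 5}

A is real symmetric, so its spectrum consists of real eigenvalues. Expanding the characteristic polynomial of the displayed matrix gives
  det(λ I - A) = p(λ) = λ^2 + (1)λ + (-30).
Solving p(λ) = 0 yields eigenvalues ≈ -6, 5. (A is shown rounded to 4 decimals, so these recover the underlying integer eigenvalues to within that precision.)
Verification: the trace of A = -1 equals the sum of eigenvalues -1, and det(A) ≈ -29.9996 matches the eigenvalue product -30.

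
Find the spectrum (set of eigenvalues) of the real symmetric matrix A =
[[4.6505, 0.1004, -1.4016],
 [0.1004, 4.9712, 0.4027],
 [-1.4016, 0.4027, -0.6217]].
sigma(A) ≈ {-1, 5} (5 with multiplicity 2)

A is real symmetric, so its spectrum consists of real eigenvalues. Expanding the characteristic polynomial of the displayed matrix gives
  det(λ I - A) = p(λ) = λ^3 + (-9)λ^2 + (15)λ + (25).
Solving p(λ) = 0 yields eigenvalues ≈ -1, 5, 5. (A is shown rounded to 4 decimals, so these recover the underlying integer eigenvalues to within that precision.)
Verification: the trace of A = 9 equals the sum of eigenvalues 9, and det(A) ≈ -24.9999 matches the eigenvalue product -25.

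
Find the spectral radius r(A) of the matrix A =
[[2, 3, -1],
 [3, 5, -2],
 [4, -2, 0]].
r(A) ≈ 6.7182

The eigenvalues of A are the roots of its characteristic polynomial. With M = A (coefficients from the trace, the sum of principal 2x2 minors, and det A):
  p(λ) = det(λ I - M) = λ^3 - 7λ^2 + λ + 6.
No integer candidate from the rational root theorem (±divisors of 6) is a root, so the roots are irrational. The cubic discriminant is Δ = 6549 > 0, so there are three distinct real roots. p(-1) = -3 and p(0) = 6 have opposite signs, so a root lies in (-1, 0); Newton's method refines it to λ ≈ -0.8146. p(1) = 1 and p(2) = -12 have opposite signs, so a root lies in (1, 2); Newton's method refines it to λ ≈ 1.0964. p(6) = -24 and p(7) = 13 have opposite signs, so a root lies in (6, 7); Newton's method refines it to λ ≈ 6.7182. Check (Vieta): the three roots sum to 7, matching tr M = 7.
Thus the eigenvalues (to 4 decimals) are -0.8146 (modulus 0.8146); 1.0964 (modulus 1.0964); 6.7182 (modulus 6.7182). The spectral radius is the largest modulus: r(A) ≈ 6.7182. (Cross-check: r(A) ≤ ||A||_2 ≈ 7.2234; equality holds whenever A is normal, though it can also hold for some non-normal A.)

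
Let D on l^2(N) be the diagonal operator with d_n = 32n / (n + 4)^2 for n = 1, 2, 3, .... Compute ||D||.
||D|| = 2 (attained at n = 4)

For D diagonal, ||D|| = sup_n |d_n|. Treat f(x) = 32x / (x + 4)^2 for real x > 0. By the quotient rule, f'(x) = 32(4 - x)/(x + 4)^3, which is positive for x < 4 and negative for x > 4. So f has a unique maximum at x = 4, and since 4 is a positive integer, the supremum over n ≥ 1 is attained at n = 4: d_4 = 32·4/(4 + 4)^2 = 32·4/64 = 2. Hence ||D|| = 2.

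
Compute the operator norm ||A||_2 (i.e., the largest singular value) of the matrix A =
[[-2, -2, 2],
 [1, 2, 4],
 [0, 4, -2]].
||A||_2 ≈ 5.369 (= sqrt(largest eigenvalue of A^T A))

||A||_2 = sigma_max(A) = sqrt(lambda_max(A^T A)). Form the symmetric matrix M = A^T A =
[[5, 6, 0],
 [6, 24, -4],
 [0, -4, 24]].
Its characteristic polynomial (trace, sum of principal 2x2 minors, determinant of M give the coefficients) is
  p(λ) = det(λ I - M) = λ^3 - 53λ^2 + 764λ - 1936.
No integer candidate from the rational root theorem (±divisors of 1936) is a root, so the roots are irrational. The cubic discriminant is Δ = 12790224 > 0, so there are three distinct real roots. p(3) = -94 and p(4) = 336 have opposite signs, so a root lies in (3, 4); Newton's method refines it to λ ≈ 3.2025. p(20) = 144 and p(21) = -4 have opposite signs, so a root lies in (20, 21); Newton's method refines it to λ ≈ 20.9713. p(28) = -144 and p(29) = 36 have opposite signs, so a root lies in (28, 29); Newton's method refines it to λ ≈ 28.8262. Check (Vieta): the three roots sum to 53, matching tr M = 53.
So the eigenvalues of A^T A are ≈ 3.2025, 20.9713, 28.8262 (all ≥ 0, as they must be for A^T A). The largest is λ_max ≈ 28.8262, hence ||A||_2 = sqrt(λ_max) ≈ 5.369.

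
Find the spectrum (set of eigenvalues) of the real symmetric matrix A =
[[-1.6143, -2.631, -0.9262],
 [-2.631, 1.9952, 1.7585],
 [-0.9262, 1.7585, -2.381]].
sigma(A) ≈ {-3, 4} (-3 with multiplicity 2)

A is real symmetric, so its spectrum consists of real eigenvalues. Expanding the characteristic polynomial of the displayed matrix gives
  det(λ I - A) = p(λ) = λ^3 + (2)λ^2 + (-15)λ + (-36.0012).
Solving p(λ) = 0 yields eigenvalues ≈ -3, -3, 4. (A is shown rounded to 4 decimals, so these recover the underlying integer eigenvalues to within that precision.)
Verification: the trace of A = -2 equals the sum of eigenvalues -2, and det(A) ≈ 36.0012 matches the eigenvalue product 36.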